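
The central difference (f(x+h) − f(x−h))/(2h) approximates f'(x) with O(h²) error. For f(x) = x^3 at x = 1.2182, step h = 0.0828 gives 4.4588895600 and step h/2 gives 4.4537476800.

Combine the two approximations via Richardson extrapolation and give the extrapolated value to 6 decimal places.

4.452034

Order 2 gives 2^r = 4 and 2^r − 1 = 3.
Numerator 4×A(h/2) − A(h) = 4×4.4537476800 − 4.4588895600 = 13.3561011600
Divide by 2^2 − 1 = 3.
So the Richardson estimate is 4.4520337200.
Correction |R − A(h/2)| = 1.714e-03; gap |A(h/2) − A(h)| = 5.142e-03.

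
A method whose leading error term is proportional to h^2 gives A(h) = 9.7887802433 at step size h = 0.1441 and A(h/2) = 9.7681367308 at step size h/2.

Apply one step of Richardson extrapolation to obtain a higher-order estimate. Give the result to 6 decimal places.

9.761256

Leading term ∝ h^2; use weight 4 = 2^2.
Top: 4(9.7681367308) − (9.7887802433) = 29.2837666799
Denominator 4 − 1 = 3.
So the Richardson estimate is 9.7612555600.
Correction |R − A(h/2)| = 6.881e-03; gap |A(h/2) − A(h)| = 2.064e-02.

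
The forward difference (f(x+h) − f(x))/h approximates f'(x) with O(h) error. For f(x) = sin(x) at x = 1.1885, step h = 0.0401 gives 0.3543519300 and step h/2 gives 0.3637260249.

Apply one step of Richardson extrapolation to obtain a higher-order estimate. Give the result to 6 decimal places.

r = 1, so 2^r = 2.
A(h/2) − A(h) = 0.3637260249 − 0.3543519300 = 0.0093740949
Divide by 2^1 − 1 = 1: 0.0093740949/1 = 0.0093740949
R = A(h/2) + (A(h/2) − A(h))/1 = 0.3637260249 + 0.0093740949 = 0.3731001198

0.373100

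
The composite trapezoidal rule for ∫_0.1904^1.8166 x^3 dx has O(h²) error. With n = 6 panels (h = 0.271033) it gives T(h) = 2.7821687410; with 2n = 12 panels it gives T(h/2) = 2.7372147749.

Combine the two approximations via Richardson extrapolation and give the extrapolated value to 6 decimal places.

The method has order 2: 2^2 = 4.
Difference of the inputs: 2.7372147749 − 2.7821687410 = -0.0449539661
Correction (A(h/2) − A(h))/(4 − 1) = (-0.0449539661)/3 = -0.0149846554
R = A(h/2) + (A(h/2) − A(h))/3 = 2.7372147749 − 0.0149846554 = 2.7222301195

2.722230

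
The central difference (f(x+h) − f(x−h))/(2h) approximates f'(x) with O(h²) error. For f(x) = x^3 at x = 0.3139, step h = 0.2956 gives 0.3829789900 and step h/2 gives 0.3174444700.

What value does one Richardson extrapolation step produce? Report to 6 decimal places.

0.295600

With r = 2 the leading error scales as h^2, so the weight is 2^2 = 4.
Weighted: 1.2697778800 − 0.3829789900 = 0.8867988900
Extrapolated: 0.8867988900 / 3 = 0.2955996300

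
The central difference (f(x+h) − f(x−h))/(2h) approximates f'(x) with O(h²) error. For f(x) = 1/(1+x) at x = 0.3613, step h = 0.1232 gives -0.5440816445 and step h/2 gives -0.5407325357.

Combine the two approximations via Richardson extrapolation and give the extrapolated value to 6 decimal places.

Leading term ∝ h^2; use weight 4 = 2^2.
4*(-0.5407325357) = -2.1629301428; subtract (-0.5440816445) → -1.6188484983
Divide by 2^2 − 1 = 3.
Extrapolated: (-1.6188484983) / 3 = -0.5396161661

-0.539616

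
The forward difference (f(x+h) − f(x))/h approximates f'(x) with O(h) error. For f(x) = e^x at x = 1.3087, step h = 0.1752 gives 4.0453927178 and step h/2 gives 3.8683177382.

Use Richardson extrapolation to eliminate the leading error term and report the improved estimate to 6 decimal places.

3.691243

With r = 1 the leading error scales as h^1, so the weight is 2^1 = 2.
Numerator 2*A(h/2) − A(h) = 2*3.8683177382 − 4.0453927178 = 3.6912427586
(2*3.8683177382 − 4.0453927178)/(2 − 1) = 3.6912427586
Correction |R − A(h/2)| = 1.771e-01; gap |A(h/2) − A(h)| = 1.771e-01.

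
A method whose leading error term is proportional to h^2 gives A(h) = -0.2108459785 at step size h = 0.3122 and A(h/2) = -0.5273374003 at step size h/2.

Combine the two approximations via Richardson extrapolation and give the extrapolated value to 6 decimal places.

-0.632835

r = 2, so 2^r = 4.
Numerator 4·A(h/2) − A(h) = 4·(-0.5273374003) − (-0.2108459785) = -1.8985036227
Extrapolated: (-1.8985036227) / 3 = -0.6328345409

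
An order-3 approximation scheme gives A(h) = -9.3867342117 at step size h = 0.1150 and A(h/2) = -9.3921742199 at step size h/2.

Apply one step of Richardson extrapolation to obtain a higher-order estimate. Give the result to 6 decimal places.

r = 3, so 2^r = 8.
8·(-9.3921742199) − (-9.3867342117) = -65.7506595475
Divide by 2^3 − 1 = 7.
(-65.7506595475) ÷ 7 = -9.3929513639
Correction |R − A(h/2)| = 7.771e-04; gap |A(h/2) − A(h)| = 5.440e-03.

-9.392951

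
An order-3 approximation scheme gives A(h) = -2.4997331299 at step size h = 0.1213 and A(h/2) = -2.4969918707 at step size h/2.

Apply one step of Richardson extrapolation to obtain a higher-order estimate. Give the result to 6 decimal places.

-2.496600

Error is O(h^3); halving h shrinks it by 2^3 = 8.
8·(-2.4969918707) = -19.9759349656; (-19.9759349656) − (-2.4997331299) = -17.4762018357
Denominator 8 − 1 = 7.
(8·(-2.4969918707) − (-2.4997331299))/(8 − 1) = -2.4966002622
Gap between inputs: 2.741e-03; correction applied: +0.0003916085.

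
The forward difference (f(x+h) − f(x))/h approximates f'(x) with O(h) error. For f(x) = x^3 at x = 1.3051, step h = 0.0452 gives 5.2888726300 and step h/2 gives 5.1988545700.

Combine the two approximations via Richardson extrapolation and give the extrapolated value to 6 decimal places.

5.108837

r = 1, so 2^r = 2.
2 × 5.1988545700 − 5.2888726300 = 5.1088365100
Denominator 2 − 1 = 1.
(2 × 5.1988545700 − 5.2888726300)/(2 − 1) = 5.1088365100
Shift from A(h/2): −0.0900180600.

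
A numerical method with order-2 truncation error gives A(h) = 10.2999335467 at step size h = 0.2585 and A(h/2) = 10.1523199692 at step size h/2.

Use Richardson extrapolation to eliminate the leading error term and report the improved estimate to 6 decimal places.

r = 2: numerator weight 4, denominator 3.
2^2·A(h/2) = 40.6092798768; minus A(h) gives 30.3093463301.
Denominator 4 − 1 = 3.
30.3093463301 ÷ 3 = 10.1031154434
Correction |R − A(h/2)| = 4.920e-02; gap |A(h/2) − A(h)| = 1.476e-01.

10.103115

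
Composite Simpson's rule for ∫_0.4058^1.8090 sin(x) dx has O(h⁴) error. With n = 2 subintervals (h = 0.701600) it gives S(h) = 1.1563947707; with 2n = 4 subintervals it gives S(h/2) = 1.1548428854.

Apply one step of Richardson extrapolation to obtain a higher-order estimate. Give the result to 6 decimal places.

1.154739

The method has order 4: 2^4 = 16.
Weighted: 18.4774861664 − 1.1563947707 = 17.3210913957
17.3210913957 ÷ 15 = 1.1547394264
Shift from A(h/2): −0.0001034590.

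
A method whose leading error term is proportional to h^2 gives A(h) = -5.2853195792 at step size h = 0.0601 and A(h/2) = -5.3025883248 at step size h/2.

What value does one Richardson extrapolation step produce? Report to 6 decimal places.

Error is O(h^2); halving h shrinks it by 2^2 = 4.
4 × (-5.3025883248) − (-5.2853195792) = -15.9250337200
Denominator 4 − 1 = 3.
Extrapolated: (-15.9250337200) / 3 = -5.3083445733
Shift from A(h/2): −0.0057562485.

-5.308345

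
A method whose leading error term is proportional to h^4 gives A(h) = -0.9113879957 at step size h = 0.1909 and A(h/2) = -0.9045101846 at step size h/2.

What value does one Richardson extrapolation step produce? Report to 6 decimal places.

-0.904052

The method has order 4: 2^4 = 16.
16·(-0.9045101846) = -14.4721629536; (-14.4721629536) − (-0.9113879957) = -13.5607749579
Denominator 16 − 1 = 15.
R = (-13.5607749579)/15 = -0.9040516639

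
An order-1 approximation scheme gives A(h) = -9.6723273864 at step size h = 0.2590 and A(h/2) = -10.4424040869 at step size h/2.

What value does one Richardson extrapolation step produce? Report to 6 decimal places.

Error is O(h^1); halving h shrinks it by 2^1 = 2.
Top: 2(-10.4424040869) − (-9.6723273864) = -11.2124807874
(2*(-10.4424040869) − (-9.6723273864))/(2 − 1) = -11.2124807874

-11.212481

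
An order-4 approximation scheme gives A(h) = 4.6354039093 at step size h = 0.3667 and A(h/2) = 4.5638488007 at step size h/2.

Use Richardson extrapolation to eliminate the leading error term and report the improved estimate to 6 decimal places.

Order 4 gives 2^r = 16 and 2^r − 1 = 15.
Weighted: 73.0215808112 − 4.6354039093 = 68.3861769019
Denominator 16 − 1 = 15.
68.3861769019 ÷ 15 = 4.5590784601

4.559078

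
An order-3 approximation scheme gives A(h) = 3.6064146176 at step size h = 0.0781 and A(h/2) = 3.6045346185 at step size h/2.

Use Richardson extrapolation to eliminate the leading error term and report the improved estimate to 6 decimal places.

With r = 3 the leading error scales as h^3, so the weight is 2^3 = 8.
Numerator 8×A(h/2) − A(h) = 8×3.6045346185 − 3.6064146176 = 25.2298623304
Denominator 8 − 1 = 7.
(8×3.6045346185 − 3.6064146176)/(8 − 1) = 3.6042660472

3.604266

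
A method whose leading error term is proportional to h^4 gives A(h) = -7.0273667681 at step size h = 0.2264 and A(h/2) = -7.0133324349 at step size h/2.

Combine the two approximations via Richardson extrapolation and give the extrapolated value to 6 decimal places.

-7.012397

With r = 4 the leading error scales as h^4, so the weight is 2^4 = 16.
Difference of the inputs: -7.0133324349 − (-7.0273667681) = 0.0140343332
Divide by 2^4 − 1 = 15: 0.0140343332/15 = 0.0009356222
R = -7.0133324349 + 0.0009356222 = -7.0123968127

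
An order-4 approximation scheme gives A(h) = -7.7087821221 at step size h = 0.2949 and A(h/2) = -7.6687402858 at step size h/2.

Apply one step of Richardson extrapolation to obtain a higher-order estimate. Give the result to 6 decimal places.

-7.666071

Method order is 4; weight 2^4 = 16.
Numerator 16 × A(h/2) − A(h) = 16 × (-7.6687402858) − (-7.7087821221) = -114.9910624507
Extrapolated: (-114.9910624507) / 15 = -7.6660708300
Gap between inputs: 4.004e-02; correction applied: +0.0026694558.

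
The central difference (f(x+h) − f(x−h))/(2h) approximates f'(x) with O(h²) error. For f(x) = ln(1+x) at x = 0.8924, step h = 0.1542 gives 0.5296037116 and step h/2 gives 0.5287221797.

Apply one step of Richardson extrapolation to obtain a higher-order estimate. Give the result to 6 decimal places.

r = 2: numerator weight 4, denominator 3.
4*0.5287221797 = 2.1148887188; 2.1148887188 − 0.5296037116 = 1.5852850072
Divide by 2^2 − 1 = 3.
1.5852850072 ÷ 3 = 0.5284283357
Gap between inputs: 8.815e-04; correction applied: −0.0002938440.

0.528428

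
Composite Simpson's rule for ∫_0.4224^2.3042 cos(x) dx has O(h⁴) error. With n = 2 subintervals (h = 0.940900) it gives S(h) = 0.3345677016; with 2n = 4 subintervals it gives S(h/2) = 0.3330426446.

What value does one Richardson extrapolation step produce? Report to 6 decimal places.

0.332941

Order 4 gives 2^r = 16 and 2^r − 1 = 15.
16×0.3330426446 − 0.3345677016 = 4.9941146120
Divide by 2^4 − 1 = 15.
4.9941146120 ÷ 15 = 0.3329409741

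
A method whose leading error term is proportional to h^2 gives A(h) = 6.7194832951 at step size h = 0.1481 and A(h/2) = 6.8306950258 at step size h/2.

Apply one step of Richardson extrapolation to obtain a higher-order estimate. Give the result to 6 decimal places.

Leading term ∝ h^2; use weight 4 = 2^2.
Top: 4(6.8306950258) − (6.7194832951) = 20.6032968081
Denominator 4 − 1 = 3.
20.6032968081 ÷ 3 = 6.8677656027
Correction |R − A(h/2)| = 3.707e-02; gap |A(h/2) − A(h)| = 1.112e-01.

6.867766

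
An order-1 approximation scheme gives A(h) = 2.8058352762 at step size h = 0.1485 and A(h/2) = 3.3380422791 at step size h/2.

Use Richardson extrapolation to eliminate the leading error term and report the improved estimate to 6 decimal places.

Leading term ∝ h^1; use weight 2 = 2^1.
Top: 2(3.3380422791) − (2.8058352762) = 3.8702492820
(2·3.3380422791 − 2.8058352762)/(2 − 1) = 3.8702492820
Correction |R − A(h/2)| = 5.322e-01; gap |A(h/2) − A(h)| = 5.322e-01.

3.870249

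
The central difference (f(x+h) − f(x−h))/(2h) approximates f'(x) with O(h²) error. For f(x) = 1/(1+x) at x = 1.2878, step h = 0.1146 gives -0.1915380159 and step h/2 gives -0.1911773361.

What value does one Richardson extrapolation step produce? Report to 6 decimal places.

r = 2: numerator weight 4, denominator 3.
Top: 4(-0.1911773361) − (-0.1915380159) = -0.5731713285
Divide by 2^2 − 1 = 3.
(4 × (-0.1911773361) − (-0.1915380159))/(4 − 1) = -0.1910571095

-0.191057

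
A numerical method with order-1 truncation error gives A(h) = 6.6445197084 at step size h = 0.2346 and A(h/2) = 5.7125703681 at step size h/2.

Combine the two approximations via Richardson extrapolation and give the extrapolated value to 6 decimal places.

4.780621

The method has order 1: 2^1 = 2.
A(h/2) − A(h) = 5.7125703681 − 6.6445197084 = -0.9319493403
Correction (A(h/2) − A(h))/(2 − 1) = (-0.9319493403)/1 = -0.9319493403
R = 5.7125703681 − 0.9319493403 = 4.7806210278
Gap between inputs: 9.319e-01; correction applied: −0.9319493403.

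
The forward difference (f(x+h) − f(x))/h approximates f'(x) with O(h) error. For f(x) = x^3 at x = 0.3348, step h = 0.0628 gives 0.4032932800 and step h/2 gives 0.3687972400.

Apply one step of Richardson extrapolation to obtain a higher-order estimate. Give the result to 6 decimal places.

Error is O(h^1); halving h shrinks it by 2^1 = 2.
Top: 2(0.3687972400) − (0.4032932800) = 0.3343012000
Divide by 2^1 − 1 = 1.
Result: 0.3343012000

0.334301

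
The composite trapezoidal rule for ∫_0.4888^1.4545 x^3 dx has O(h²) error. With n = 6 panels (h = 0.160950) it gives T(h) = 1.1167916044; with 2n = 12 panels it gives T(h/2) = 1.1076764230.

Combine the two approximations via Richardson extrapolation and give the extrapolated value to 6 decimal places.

r = 2, so 2^r = 4.
4*1.1076764230 = 4.4307056920; 4.4307056920 − 1.1167916044 = 3.3139140876
Divide by 2^2 − 1 = 3.
Result: 1.1046380292

1.104638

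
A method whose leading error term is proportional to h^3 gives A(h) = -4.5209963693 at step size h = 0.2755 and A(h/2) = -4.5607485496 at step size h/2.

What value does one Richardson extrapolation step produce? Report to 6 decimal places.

-4.566427

Method order is 3; weight 2^3 = 8.
Difference of the inputs: -4.5607485496 − (-4.5209963693) = -0.0397521803
Divide by 2^3 − 1 = 7: (-0.0397521803)/7 = -0.0056788829
R = A(h/2) + (A(h/2) − A(h))/7 = -4.5607485496 − 0.0056788829 = -4.5664274325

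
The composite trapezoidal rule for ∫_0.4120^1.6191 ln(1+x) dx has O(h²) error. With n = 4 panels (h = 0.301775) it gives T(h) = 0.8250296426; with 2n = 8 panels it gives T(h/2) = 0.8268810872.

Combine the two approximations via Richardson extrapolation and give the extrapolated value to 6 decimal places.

0.827498

r = 2, so 2^r = 4.
Top: 4(0.8268810872) − (0.8250296426) = 2.4824947062
Divide by 2^2 − 1 = 3.
2.4824947062 ÷ 3 = 0.8274982354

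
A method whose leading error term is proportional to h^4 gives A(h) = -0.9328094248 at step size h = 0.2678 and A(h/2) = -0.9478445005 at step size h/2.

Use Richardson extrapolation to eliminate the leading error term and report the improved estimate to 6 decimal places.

The method has order 4: 2^4 = 16.
Top: 16(-0.9478445005) − (-0.9328094248) = -14.2327025832
Extrapolated: (-14.2327025832) / 15 = -0.9488468389
Gap between inputs: 1.504e-02; correction applied: −0.0010023384.

-0.948847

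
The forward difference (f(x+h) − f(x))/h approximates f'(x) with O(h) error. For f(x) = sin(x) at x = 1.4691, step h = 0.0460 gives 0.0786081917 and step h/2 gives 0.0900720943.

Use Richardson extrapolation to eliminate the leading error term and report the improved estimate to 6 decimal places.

r = 1: numerator weight 2, denominator 1.
Top: 2(0.0900720943) − (0.0786081917) = 0.1015359969
R = 0.1015359969/1 = 0.1015359969

0.101536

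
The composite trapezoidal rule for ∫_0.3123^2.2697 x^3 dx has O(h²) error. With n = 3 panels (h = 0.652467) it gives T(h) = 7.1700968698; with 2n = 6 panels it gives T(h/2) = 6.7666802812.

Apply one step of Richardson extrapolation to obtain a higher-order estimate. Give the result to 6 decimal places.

6.632208

Method order is 2; weight 2^2 = 4.
Numerator 4·A(h/2) − A(h) = 4·6.7666802812 − 7.1700968698 = 19.8966242550
Denominator 4 − 1 = 3.
(4·6.7666802812 − 7.1700968698)/(4 − 1) = 6.6322080850
Gap between inputs: 4.034e-01; correction applied: −0.1344721962.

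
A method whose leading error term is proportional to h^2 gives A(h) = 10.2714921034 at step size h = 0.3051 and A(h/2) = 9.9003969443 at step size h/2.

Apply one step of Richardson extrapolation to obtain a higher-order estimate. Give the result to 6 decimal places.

r = 2: numerator weight 4, denominator 3.
Weighted: 39.6015877772 − 10.2714921034 = 29.3300956738
Denominator 4 − 1 = 3.
Extrapolated: 29.3300956738 / 3 = 9.7766985579
Correction |R − A(h/2)| = 1.237e-01; gap |A(h/2) − A(h)| = 3.711e-01.

9.776699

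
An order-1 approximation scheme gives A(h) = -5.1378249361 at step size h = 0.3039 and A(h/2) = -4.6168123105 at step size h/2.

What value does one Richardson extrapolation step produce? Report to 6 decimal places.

With r = 1 the leading error scales as h^1, so the weight is 2^1 = 2.
A(h/2) − A(h) = -4.6168123105 − (-5.1378249361) = 0.5210126256
Divide by 2^1 − 1 = 1: 0.5210126256/1 = 0.5210126256
R = -4.6168123105 + 0.5210126256 = -4.0957996849

-4.095800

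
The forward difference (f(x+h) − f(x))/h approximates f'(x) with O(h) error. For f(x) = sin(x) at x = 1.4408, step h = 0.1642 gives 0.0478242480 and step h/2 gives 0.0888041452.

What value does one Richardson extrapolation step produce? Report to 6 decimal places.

0.129784

With r = 1 the leading error scales as h^1, so the weight is 2^1 = 2.
Weighted: 0.1776082904 − 0.0478242480 = 0.1297840424
Divide by 2^1 − 1 = 1.
R = 0.1297840424/1 = 0.1297840424
Shift from A(h/2): +0.0409798972.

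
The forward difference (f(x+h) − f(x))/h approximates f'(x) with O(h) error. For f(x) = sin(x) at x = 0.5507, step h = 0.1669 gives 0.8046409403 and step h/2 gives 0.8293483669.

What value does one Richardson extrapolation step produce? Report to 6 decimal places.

0.854056

Order 1 gives 2^r = 2 and 2^r − 1 = 1.
2 × 0.8293483669 − 0.8046409403 = 0.8540557935
Denominator 2 − 1 = 1.
0.8540557935 ÷ 1 = 0.8540557935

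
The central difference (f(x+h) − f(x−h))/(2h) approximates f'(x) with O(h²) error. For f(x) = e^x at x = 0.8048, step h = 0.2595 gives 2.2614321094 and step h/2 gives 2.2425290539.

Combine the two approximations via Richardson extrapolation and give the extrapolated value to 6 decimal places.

The method has order 2: 2^2 = 4.
Difference of the inputs: 2.2425290539 − 2.2614321094 = -0.0189030555
Correction (A(h/2) − A(h))/(4 − 1) = (-0.0189030555)/3 = -0.0063010185
R = A(h/2) + (A(h/2) − A(h))/3 = 2.2425290539 − 0.0063010185 = 2.2362280354
Shift from A(h/2): −0.0063010185.

2.236228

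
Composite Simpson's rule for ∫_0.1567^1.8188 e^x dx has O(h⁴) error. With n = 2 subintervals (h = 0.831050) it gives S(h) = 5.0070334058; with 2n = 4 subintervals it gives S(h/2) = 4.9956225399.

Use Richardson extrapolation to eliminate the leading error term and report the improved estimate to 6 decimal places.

Method order is 4; weight 2^4 = 16.
16×4.9956225399 − 5.0070334058 = 74.9229272326
Extrapolated: 74.9229272326 / 15 = 4.9948618155

4.994862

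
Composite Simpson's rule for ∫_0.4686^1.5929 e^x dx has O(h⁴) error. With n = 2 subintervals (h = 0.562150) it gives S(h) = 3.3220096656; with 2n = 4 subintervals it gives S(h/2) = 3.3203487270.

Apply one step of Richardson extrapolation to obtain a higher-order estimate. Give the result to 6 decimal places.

Method order is 4; weight 2^4 = 16.
A(h/2) − A(h) = 3.3203487270 − 3.3220096656 = -0.0016609386
Correction (A(h/2) − A(h))/(16 − 1) = (-0.0016609386)/15 = -0.0001107292
R = A(h/2) + (A(h/2) − A(h))/15 = 3.3203487270 − 0.0001107292 = 3.3202379978

3.320238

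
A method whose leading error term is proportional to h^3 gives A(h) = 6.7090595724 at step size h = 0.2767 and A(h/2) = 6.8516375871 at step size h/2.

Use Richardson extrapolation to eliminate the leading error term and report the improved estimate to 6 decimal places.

The method has order 3: 2^3 = 8.
2^3 × A(h/2) = 54.8131006968; minus A(h) gives 48.1040411244.
Divide by 2^3 − 1 = 7.
Extrapolated: 48.1040411244 / 7 = 6.8720058749
Shift from A(h/2): +0.0203682878.

6.872006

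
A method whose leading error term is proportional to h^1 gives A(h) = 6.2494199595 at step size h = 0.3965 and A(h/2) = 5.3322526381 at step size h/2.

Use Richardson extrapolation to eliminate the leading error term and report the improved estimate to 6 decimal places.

With r = 1 the leading error scales as h^1, so the weight is 2^1 = 2.
2×5.3322526381 − 6.2494199595 = 4.4150853167
Extrapolated: 4.4150853167 / 1 = 4.4150853167
Gap between inputs: 9.172e-01; correction applied: −0.9171673214.

4.415085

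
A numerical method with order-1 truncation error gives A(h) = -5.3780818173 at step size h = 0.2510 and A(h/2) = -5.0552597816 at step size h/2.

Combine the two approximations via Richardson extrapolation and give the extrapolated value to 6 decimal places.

-4.732438

With r = 1 the leading error scales as h^1, so the weight is 2^1 = 2.
Numerator 2 × A(h/2) − A(h) = 2 × (-5.0552597816) − (-5.3780818173) = -4.7324377459
(2 × (-5.0552597816) − (-5.3780818173))/(2 − 1) = -4.7324377459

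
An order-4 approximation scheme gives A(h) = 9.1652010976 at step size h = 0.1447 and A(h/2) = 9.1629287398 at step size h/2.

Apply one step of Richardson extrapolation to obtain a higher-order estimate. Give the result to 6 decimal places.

9.162777

Method order is 4; weight 2^4 = 16.
Top: 16(9.1629287398) − (9.1652010976) = 137.4416587392
Denominator 16 − 1 = 15.
R = 137.4416587392/15 = 9.1627772493
Shift from A(h/2): −0.0001514905.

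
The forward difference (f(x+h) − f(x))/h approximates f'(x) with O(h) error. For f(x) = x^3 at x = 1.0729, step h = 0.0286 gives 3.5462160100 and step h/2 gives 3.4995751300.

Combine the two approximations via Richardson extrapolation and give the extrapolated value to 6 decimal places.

3.452934

Method order is 1; weight 2^1 = 2.
A(h/2) − A(h) = 3.4995751300 − 3.5462160100 = -0.0466408800
Correction (A(h/2) − A(h))/(2 − 1) = (-0.0466408800)/1 = -0.0466408800
R = 3.4995751300 − 0.0466408800 = 3.4529342500
Gap between inputs: 4.664e-02; correction applied: −0.0466408800.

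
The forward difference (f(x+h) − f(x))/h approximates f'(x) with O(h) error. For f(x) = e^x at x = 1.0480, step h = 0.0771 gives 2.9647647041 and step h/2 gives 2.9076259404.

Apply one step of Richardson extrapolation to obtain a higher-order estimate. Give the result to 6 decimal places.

Leading term ∝ h^1; use weight 2 = 2^1.
2·2.9076259404 = 5.8152518808; 5.8152518808 − 2.9647647041 = 2.8504871767
Extrapolated: 2.8504871767 / 1 = 2.8504871767
Correction |R − A(h/2)| = 5.714e-02; gap |A(h/2) − A(h)| = 5.714e-02.

2.850487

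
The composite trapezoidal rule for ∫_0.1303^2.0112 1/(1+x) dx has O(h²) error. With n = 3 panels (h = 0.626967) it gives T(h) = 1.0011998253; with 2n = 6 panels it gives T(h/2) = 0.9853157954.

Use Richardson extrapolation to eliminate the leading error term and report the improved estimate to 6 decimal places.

Error is O(h^2); halving h shrinks it by 2^2 = 4.
A(h/2) − A(h) = 0.9853157954 − 1.0011998253 = -0.0158840299
Divide by 2^2 − 1 = 3: (-0.0158840299)/3 = -0.0052946766
R = 0.9853157954 − 0.0052946766 = 0.9800211188

0.980021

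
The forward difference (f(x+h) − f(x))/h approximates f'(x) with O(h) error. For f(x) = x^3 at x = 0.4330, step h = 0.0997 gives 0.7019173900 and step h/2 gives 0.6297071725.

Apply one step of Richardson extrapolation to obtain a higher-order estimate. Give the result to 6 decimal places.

0.557497

The method has order 1: 2^1 = 2.
2·0.6297071725 − 0.7019173900 = 0.5574969550
Divide by 2^1 − 1 = 1.
So the Richardson estimate is 0.5574969550.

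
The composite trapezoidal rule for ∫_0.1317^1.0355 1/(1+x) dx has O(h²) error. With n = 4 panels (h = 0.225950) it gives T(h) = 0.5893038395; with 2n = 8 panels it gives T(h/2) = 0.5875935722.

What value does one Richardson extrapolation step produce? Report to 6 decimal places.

0.587023

Order 2 gives 2^r = 4 and 2^r − 1 = 3.
Top: 4(0.5875935722) − (0.5893038395) = 1.7610704493
Divide by 2^2 − 1 = 3.
(4 × 0.5875935722 − 0.5893038395)/(4 − 1) = 0.5870234831
Gap between inputs: 1.710e-03; correction applied: −0.0005700891.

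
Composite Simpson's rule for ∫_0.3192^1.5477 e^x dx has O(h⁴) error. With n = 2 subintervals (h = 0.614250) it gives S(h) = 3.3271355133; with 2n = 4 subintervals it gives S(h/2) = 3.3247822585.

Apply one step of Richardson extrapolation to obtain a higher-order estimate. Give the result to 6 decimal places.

r = 4: numerator weight 16, denominator 15.
Top: 16(3.3247822585) − (3.3271355133) = 49.8693806227
Extrapolated: 49.8693806227 / 15 = 3.3246253748
Correction |R − A(h/2)| = 1.569e-04; gap |A(h/2) − A(h)| = 2.353e-03.

3.324625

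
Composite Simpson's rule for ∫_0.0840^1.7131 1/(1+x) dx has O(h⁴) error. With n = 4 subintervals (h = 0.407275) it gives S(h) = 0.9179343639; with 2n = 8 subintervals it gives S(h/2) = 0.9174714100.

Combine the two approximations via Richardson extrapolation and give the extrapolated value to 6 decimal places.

Leading term ∝ h^4; use weight 16 = 2^4.
16·0.9174714100 = 14.6795425600; 14.6795425600 − 0.9179343639 = 13.7616081961
13.7616081961 ÷ 15 = 0.9174405464
Shift from A(h/2): −0.0000308636.

0.917441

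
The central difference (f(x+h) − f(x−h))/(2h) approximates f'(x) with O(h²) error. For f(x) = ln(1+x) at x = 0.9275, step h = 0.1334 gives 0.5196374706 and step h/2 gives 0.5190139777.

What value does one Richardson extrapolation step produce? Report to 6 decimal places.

Leading term ∝ h^2; use weight 4 = 2^2.
Weighted: 2.0760559108 − 0.5196374706 = 1.5564184402
Extrapolated: 1.5564184402 / 3 = 0.5188061467
Correction |R − A(h/2)| = 2.078e-04; gap |A(h/2) − A(h)| = 6.235e-04.

0.518806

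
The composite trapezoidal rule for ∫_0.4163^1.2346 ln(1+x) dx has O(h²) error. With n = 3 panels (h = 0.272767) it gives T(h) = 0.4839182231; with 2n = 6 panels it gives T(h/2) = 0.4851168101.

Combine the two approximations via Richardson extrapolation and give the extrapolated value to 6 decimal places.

Order 2 gives 2^r = 4 and 2^r − 1 = 3.
Difference of the inputs: 0.4851168101 − 0.4839182231 = 0.0011985870
Divide by 2^2 − 1 = 3: 0.0011985870/3 = 0.0003995290
R = 0.4851168101 + 0.0003995290 = 0.4855163391

0.485516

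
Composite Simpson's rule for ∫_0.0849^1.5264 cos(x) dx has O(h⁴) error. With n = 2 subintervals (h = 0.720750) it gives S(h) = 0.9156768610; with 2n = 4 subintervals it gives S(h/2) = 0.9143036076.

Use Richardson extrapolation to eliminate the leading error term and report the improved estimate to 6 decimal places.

0.914212

Method order is 4; weight 2^4 = 16.
Numerator 16 × A(h/2) − A(h) = 16 × 0.9143036076 − 0.9156768610 = 13.7131808606
13.7131808606 ÷ 15 = 0.9142120574
Shift from A(h/2): −0.0000915502.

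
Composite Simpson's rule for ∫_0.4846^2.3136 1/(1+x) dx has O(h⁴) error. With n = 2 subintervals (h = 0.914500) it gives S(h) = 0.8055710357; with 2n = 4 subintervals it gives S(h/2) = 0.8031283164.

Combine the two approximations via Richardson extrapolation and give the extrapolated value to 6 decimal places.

0.802965

r = 4: numerator weight 16, denominator 15.
Difference of the inputs: 0.8031283164 − 0.8055710357 = -0.0024427193
Divide by 2^4 − 1 = 15: (-0.0024427193)/15 = -0.0001628480
R = 0.8031283164 − 0.0001628480 = 0.8029654684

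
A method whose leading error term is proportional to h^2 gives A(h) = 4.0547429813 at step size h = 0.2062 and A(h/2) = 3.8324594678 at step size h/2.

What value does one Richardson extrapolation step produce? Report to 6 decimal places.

3.758365

Order 2 gives 2^r = 4 and 2^r − 1 = 3.
2^2 × A(h/2) = 15.3298378712; minus A(h) gives 11.2750948899.
Divide by 2^2 − 1 = 3.
11.2750948899 ÷ 3 = 3.7583649633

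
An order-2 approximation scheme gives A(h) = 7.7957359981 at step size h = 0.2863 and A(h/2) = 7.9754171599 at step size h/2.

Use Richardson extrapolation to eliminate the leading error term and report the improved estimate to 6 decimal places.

r = 2, so 2^r = 4.
Numerator 4·A(h/2) − A(h) = 4·7.9754171599 − 7.7957359981 = 24.1059326415
Denominator 4 − 1 = 3.
24.1059326415 ÷ 3 = 8.0353108805
Correction |R − A(h/2)| = 5.989e-02; gap |A(h/2) − A(h)| = 1.797e-01.

8.035311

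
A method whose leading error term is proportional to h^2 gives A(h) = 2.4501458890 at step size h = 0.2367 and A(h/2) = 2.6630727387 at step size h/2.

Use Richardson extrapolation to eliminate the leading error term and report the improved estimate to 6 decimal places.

2.734048

The method has order 2: 2^2 = 4.
Difference of the inputs: 2.6630727387 − 2.4501458890 = 0.2129268497
Correction (A(h/2) − A(h))/(4 − 1) = 0.2129268497/3 = 0.0709756166
R = A(h/2) + (A(h/2) − A(h))/3 = 2.6630727387 + 0.0709756166 = 2.7340483553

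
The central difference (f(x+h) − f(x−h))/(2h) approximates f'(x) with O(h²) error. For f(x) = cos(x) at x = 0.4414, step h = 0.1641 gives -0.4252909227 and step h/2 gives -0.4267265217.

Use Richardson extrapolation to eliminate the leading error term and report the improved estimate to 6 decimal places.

Error is O(h^2); halving h shrinks it by 2^2 = 4.
Numerator 4 × A(h/2) − A(h) = 4 × (-0.4267265217) − (-0.4252909227) = -1.2816151641
Denominator 4 − 1 = 3.
(-1.2816151641) ÷ 3 = -0.4272050547
Shift from A(h/2): −0.0004785330.

-0.427205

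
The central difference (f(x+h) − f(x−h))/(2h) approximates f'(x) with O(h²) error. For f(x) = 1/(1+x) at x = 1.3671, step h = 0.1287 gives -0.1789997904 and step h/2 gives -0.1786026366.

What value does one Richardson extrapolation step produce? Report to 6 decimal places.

-0.178470

The method has order 2: 2^2 = 4.
Difference of the inputs: -0.1786026366 − (-0.1789997904) = 0.0003971538
Correction (A(h/2) − A(h))/(4 − 1) = 0.0003971538/3 = 0.0001323846
R = -0.1786026366 + 0.0001323846 = -0.1784702520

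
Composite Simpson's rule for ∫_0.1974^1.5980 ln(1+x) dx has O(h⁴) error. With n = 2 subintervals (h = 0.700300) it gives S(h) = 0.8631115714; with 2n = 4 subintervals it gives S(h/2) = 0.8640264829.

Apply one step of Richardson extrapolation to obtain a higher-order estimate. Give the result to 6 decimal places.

With r = 4 the leading error scales as h^4, so the weight is 2^4 = 16.
16×0.8640264829 = 13.8244237264; subtract 0.8631115714 → 12.9613121550
R = 12.9613121550/15 = 0.8640874770
Shift from A(h/2): +0.0000609941.

0.864087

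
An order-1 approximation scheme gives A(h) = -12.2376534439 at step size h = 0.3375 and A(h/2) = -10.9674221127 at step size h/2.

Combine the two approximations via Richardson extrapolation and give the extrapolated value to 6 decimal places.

-9.697191

Order 1 gives 2^r = 2 and 2^r − 1 = 1.
A(h/2) − A(h) = -10.9674221127 − (-12.2376534439) = 1.2702313312
Correction (A(h/2) − A(h))/(2 − 1) = 1.2702313312/1 = 1.2702313312
R = -10.9674221127 + 1.2702313312 = -9.6971907815
Gap between inputs: 1.270e+00; correction applied: +1.2702313312.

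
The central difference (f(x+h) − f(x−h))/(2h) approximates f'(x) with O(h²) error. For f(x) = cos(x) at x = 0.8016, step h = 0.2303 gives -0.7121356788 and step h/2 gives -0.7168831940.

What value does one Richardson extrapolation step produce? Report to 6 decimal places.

-0.718466

r = 2: numerator weight 4, denominator 3.
Weighted: (-2.8675327760) − (-0.7121356788) = -2.1553970972
Divide by 2^2 − 1 = 3.
R = (-2.1553970972)/3 = -0.7184656991
Correction |R − A(h/2)| = 1.583e-03; gap |A(h/2) − A(h)| = 4.748e-03.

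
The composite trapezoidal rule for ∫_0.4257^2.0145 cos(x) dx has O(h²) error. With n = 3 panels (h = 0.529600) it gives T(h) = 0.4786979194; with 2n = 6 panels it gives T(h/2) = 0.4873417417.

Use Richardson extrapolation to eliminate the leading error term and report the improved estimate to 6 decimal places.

With r = 2 the leading error scales as h^2, so the weight is 2^2 = 4.
2^2 × A(h/2) = 1.9493669668; minus A(h) gives 1.4706690474.
1.4706690474 ÷ 3 = 0.4902230158
Gap between inputs: 8.644e-03; correction applied: +0.0028812741.

0.490223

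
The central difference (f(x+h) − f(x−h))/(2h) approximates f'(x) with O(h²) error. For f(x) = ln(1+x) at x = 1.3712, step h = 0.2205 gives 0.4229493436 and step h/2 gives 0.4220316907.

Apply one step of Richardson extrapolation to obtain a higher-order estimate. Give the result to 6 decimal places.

The method has order 2: 2^2 = 4.
Difference of the inputs: 0.4220316907 − 0.4229493436 = -0.0009176529
Correction (A(h/2) − A(h))/(4 − 1) = (-0.0009176529)/3 = -0.0003058843
R = A(h/2) + (A(h/2) − A(h))/3 = 0.4220316907 − 0.0003058843 = 0.4217258064
Gap between inputs: 9.177e-04; correction applied: −0.0003058843.

0.421726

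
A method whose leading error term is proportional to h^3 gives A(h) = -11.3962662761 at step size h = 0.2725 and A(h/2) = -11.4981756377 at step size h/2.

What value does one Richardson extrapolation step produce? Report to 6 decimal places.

-11.512734

With r = 3 the leading error scales as h^3, so the weight is 2^3 = 8.
Top: 8(-11.4981756377) − (-11.3962662761) = -80.5891388255
(-80.5891388255) ÷ 7 = -11.5127341179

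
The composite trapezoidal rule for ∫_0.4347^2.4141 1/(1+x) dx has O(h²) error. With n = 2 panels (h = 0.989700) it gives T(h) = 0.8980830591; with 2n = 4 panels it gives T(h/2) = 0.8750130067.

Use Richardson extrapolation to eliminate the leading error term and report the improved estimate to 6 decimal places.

With r = 2 the leading error scales as h^2, so the weight is 2^2 = 4.
Weighted: 3.5000520268 − 0.8980830591 = 2.6019689677
2.6019689677 ÷ 3 = 0.8673229892

0.867323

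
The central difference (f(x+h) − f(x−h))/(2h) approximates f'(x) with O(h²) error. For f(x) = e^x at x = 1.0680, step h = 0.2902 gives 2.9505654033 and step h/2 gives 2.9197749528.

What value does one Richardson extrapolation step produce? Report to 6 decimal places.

With r = 2 the leading error scales as h^2, so the weight is 2^2 = 4.
Weighted: 11.6790998112 − 2.9505654033 = 8.7285344079
(4·2.9197749528 − 2.9505654033)/(4 − 1) = 2.9095114693
Gap between inputs: 3.079e-02; correction applied: −0.0102634835.

2.909511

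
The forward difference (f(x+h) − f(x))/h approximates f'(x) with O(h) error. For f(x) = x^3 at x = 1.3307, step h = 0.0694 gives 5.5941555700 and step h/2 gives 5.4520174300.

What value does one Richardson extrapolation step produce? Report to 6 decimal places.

5.309879

Method order is 1; weight 2^1 = 2.
A(h/2) − A(h) = 5.4520174300 − 5.5941555700 = -0.1421381400
Correction (A(h/2) − A(h))/(2 − 1) = (-0.1421381400)/1 = -0.1421381400
R = A(h/2) + (A(h/2) − A(h))/1 = 5.4520174300 − 0.1421381400 = 5.3098792900
Correction |R − A(h/2)| = 1.421e-01; gap |A(h/2) − A(h)| = 1.421e-01.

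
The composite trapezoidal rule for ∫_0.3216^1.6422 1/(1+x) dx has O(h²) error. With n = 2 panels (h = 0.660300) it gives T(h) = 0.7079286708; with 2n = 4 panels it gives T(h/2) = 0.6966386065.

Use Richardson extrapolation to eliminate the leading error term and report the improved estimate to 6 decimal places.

Method order is 2; weight 2^2 = 4.
Top: 4(0.6966386065) − (0.7079286708) = 2.0786257552
Divide by 2^2 − 1 = 3.
Result: 0.6928752517
Shift from A(h/2): −0.0037633548.

0.692875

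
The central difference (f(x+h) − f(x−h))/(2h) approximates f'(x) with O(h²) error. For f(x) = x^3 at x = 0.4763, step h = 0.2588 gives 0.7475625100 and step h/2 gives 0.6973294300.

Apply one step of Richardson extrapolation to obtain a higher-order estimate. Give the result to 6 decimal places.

0.680585

Method order is 2; weight 2^2 = 4.
2^2 × A(h/2) = 2.7893177200; minus A(h) gives 2.0417552100.
2.0417552100 ÷ 3 = 0.6805850700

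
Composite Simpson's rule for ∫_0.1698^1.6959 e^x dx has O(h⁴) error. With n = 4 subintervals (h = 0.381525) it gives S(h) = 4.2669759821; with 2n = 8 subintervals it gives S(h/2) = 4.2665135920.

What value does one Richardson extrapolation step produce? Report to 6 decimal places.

The method has order 4: 2^4 = 16.
16×4.2665135920 = 68.2642174720; 68.2642174720 − 4.2669759821 = 63.9972414899
Divide by 2^4 − 1 = 15.
63.9972414899 ÷ 15 = 4.2664827660

4.266483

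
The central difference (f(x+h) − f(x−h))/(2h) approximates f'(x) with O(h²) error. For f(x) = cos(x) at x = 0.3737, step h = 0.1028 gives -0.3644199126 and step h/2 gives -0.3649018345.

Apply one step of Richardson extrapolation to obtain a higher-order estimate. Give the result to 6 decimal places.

Order 2 gives 2^r = 4 and 2^r − 1 = 3.
4 × (-0.3649018345) − (-0.3644199126) = -1.0951874254
(-1.0951874254) ÷ 3 = -0.3650624751
Gap between inputs: 4.819e-04; correction applied: −0.0001606406.

-0.365062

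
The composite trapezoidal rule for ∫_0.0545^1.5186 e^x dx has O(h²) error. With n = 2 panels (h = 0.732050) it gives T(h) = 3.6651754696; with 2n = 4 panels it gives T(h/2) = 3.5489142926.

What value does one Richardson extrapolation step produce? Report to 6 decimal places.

3.510161

With r = 2 the leading error scales as h^2, so the weight is 2^2 = 4.
4×3.5489142926 = 14.1956571704; 14.1956571704 − 3.6651754696 = 10.5304817008
Divide by 2^2 − 1 = 3.
10.5304817008 ÷ 3 = 3.5101605669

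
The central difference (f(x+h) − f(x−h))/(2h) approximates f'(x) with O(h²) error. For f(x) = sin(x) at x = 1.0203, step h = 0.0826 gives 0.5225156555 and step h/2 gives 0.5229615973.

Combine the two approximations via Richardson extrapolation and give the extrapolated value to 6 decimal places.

With r = 2 the leading error scales as h^2, so the weight is 2^2 = 4.
4*0.5229615973 = 2.0918463892; subtract 0.5225156555 → 1.5693307337
Denominator 4 − 1 = 3.
Extrapolated: 1.5693307337 / 3 = 0.5231102446
Gap between inputs: 4.459e-04; correction applied: +0.0001486473.

0.523110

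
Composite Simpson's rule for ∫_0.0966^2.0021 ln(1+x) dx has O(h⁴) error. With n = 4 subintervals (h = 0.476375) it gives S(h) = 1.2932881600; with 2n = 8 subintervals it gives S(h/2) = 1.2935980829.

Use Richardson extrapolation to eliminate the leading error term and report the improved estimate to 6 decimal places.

1.293619

Error is O(h^4); halving h shrinks it by 2^4 = 16.
Top: 16(1.2935980829) − (1.2932881600) = 19.4042811664
Denominator 16 − 1 = 15.
R = 19.4042811664/15 = 1.2936187444
Shift from A(h/2): +0.0000206615.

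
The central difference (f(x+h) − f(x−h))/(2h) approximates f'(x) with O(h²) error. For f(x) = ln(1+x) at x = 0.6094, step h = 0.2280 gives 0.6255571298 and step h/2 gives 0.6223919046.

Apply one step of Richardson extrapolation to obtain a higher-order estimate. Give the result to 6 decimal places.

0.621337

Leading term ∝ h^2; use weight 4 = 2^2.
Weighted: 2.4895676184 − 0.6255571298 = 1.8640104886
Extrapolated: 1.8640104886 / 3 = 0.6213368295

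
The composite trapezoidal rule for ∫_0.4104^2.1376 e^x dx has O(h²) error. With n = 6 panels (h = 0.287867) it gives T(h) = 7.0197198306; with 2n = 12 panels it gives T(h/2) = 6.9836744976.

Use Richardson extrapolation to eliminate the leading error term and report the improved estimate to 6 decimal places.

Method order is 2; weight 2^2 = 4.
Top: 4(6.9836744976) − (7.0197198306) = 20.9149781598
Denominator 4 − 1 = 3.
So the Richardson estimate is 6.9716593866.

6.971659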